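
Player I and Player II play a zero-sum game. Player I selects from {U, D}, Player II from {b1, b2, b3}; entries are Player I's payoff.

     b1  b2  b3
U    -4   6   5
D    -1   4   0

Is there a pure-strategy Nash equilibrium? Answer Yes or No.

Row minima: U → -4, D → -1; maximin = -1.
Column maxima: b1 → -1, b2 → 6, b3 → 5; minimax = -1.
maximin = minimax = -1, so a saddle point exists.

Yes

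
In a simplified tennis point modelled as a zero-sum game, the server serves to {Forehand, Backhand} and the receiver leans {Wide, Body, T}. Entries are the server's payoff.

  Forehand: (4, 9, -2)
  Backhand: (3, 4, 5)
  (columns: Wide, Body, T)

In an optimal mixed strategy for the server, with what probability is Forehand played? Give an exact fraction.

1/4

Row minima: Forehand → -2, Backhand → 3; maximin = 3.
Column maxima: Wide → 4, Body → 9, T → 5; minimax = 4.
3 ≠ 4, so there is no saddle point; optimal play is mixed.
Body is strictly dominated by Wide (it gives the server strictly more in every row), so the receiver never plays it.
On the remaining 2×2 (Forehand, Backhand vs Wide, T):
Let the server play Forehand with probability p. Expected payoff against Wide: 4p + 3(1−p) = p + 3; against T: (-2)p + 5(1−p) = −7p + 5.
Setting these equal: p + 3 = −7p + 5 ⇒ 8p = 2 ⇒ p = 1/4, and the value is (1)·(1/4) + 3 = 13/4.
For the receiver: with q = P(Wide), equating Forehand's and Backhand's payoffs gives 6q − 2 = −2q + 5 ⇒ q = 7/8.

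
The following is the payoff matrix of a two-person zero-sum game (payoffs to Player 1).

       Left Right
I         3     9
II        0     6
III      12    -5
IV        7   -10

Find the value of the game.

123/23

Row minima: I → 3, II → 0, III → -5, IV → -10; maximin = 3.
Column maxima: Left → 12, Right → 9; minimax = 9.
3 ≠ 9, so there is no saddle point; optimal play is mixed.
II is strictly dominated by I, so Player 1 never plays it.
IV is strictly dominated by III, so Player 1 never plays it.
On the remaining 2×2 (I, III vs Left, Right):
Let Player 1 play I with probability p. Expected payoff against Left: 3p + 12(1−p) = −9p + 12; against Right: 9p + (-5)(1−p) = 14p − 5.
Setting these equal: −9p + 12 = 14p − 5 ⇒ −23p = -17 ⇒ p = 17/23, and the value is (-9)·(17/23) + 12 = 123/23.
For Player 2: with q = P(Left), equating I's and III's payoffs gives −6q + 9 = 17q − 5 ⇒ q = 14/23.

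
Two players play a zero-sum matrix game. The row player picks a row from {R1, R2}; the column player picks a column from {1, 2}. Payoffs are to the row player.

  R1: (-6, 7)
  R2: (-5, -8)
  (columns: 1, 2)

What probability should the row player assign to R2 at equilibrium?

13/16

Row minima: R1 → -6, R2 → -8; maximin = -6.
Column maxima: 1 → -5, 2 → 7; minimax = -5.
-6 ≠ -5, so there is no saddle point; optimal play is mixed.
Let the row player play R1 with probability p. Expected payoff against 1: (-6)p + (-5)(1−p) = −p − 5; against 2: 7p + (-8)(1−p) = 15p − 8.
Setting these equal: −p − 5 = 15p − 8 ⇒ −16p = -3 ⇒ p = 3/16, and the value is (-1)·(3/16) − 5 = -83/16.
For the column player: with q = P(1), equating R1's and R2's payoffs gives −13q + 7 = 3q − 8 ⇒ q = 15/16.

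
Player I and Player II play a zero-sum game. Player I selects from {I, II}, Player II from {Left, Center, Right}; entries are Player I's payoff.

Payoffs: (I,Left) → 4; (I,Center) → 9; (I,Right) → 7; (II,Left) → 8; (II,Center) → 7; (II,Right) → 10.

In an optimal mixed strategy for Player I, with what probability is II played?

Row minima: I → 4, II → 7; maximin = 7.
Column maxima: Left → 8, Center → 9, Right → 10; minimax = 8.
7 ≠ 8, so there is no saddle point; optimal play is mixed.
Right is strictly dominated by Left (it gives Player I strictly more in every row), so Player II never plays it.
On the remaining 2×2 (I, II vs Left, Center):
Let Player I play I with probability p. Expected payoff against Left: 4p + 8(1−p) = −4p + 8; against Center: 9p + 7(1−p) = 2p + 7.
Setting these equal: −4p + 8 = 2p + 7 ⇒ −6p = -1 ⇒ p = 1/6, and the value is (-4)·(1/6) + 8 = 22/3.
For Player II: with q = P(Left), equating I's and II's payoffs gives −5q + 9 = q + 7 ⇒ q = 1/3.

5/6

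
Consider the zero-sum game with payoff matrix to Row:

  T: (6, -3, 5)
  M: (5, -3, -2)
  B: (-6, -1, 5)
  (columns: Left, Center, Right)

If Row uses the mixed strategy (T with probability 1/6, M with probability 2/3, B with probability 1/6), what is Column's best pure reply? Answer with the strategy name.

Center

If Column plays Left, Row's expected payoff is (1/6)·6 + (2/3)·5 + (1/6)·(-6) = 10/3.
If Column plays Center, Row's expected payoff is (1/6)·(-3) + (2/3)·(-3) + (1/6)·(-1) = -8/3.
If Column plays Right, Row's expected payoff is (1/6)·5 + (2/3)·(-2) + (1/6)·5 = 1/3.
Column minimizes Row's payoff; the smallest is -8/3, so the best response is Center.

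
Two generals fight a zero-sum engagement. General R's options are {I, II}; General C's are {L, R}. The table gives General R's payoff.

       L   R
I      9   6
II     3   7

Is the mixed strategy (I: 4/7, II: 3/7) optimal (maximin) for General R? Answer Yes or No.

Yes

Against L this mix gives (4/7)·9 + (3/7)·3 = 45/7.
Against R this mix gives (4/7)·6 + (3/7)·7 = 45/7.
All of General C's active replies (L, R) yield 45/7, and no column does worse for General R. The mix makes General C indifferent and guarantees 45/7, so it is optimal.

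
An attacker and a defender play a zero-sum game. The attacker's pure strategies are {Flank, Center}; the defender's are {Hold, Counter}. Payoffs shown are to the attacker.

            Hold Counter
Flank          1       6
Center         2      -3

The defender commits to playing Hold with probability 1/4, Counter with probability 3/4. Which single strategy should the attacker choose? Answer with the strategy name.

Expected payoff of Flank: (1/4)·1 + (3/4)·6 = 19/4.
Expected payoff of Center: (1/4)·2 + (3/4)·(-3) = -7/4.
The largest is 19/4, so the attacker's best response is Flank.

Flank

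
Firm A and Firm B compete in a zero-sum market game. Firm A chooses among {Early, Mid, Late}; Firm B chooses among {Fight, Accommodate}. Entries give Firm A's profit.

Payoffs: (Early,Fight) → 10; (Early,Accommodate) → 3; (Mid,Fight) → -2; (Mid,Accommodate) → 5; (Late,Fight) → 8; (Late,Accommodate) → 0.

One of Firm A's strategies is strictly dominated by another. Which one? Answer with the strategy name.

Late

Early gives a strictly higher payoff than Late against every column: 10 > 8, 3 > 0.
So Late is strictly dominated and Firm A never plays it.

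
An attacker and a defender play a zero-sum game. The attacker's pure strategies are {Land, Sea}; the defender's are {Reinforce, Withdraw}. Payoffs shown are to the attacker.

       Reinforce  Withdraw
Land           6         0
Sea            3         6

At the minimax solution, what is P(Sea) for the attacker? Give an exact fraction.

Row minima: Land → 0, Sea → 3; maximin = 3.
Column maxima: Reinforce → 6, Withdraw → 6; minimax = 6.
3 ≠ 6, so there is no saddle point; optimal play is mixed.
Let the attacker play Land with probability p. Expected payoff against Reinforce: 6p + 3(1−p) = 3p + 3; against Withdraw: 0p + 6(1−p) = −6p + 6.
Setting these equal: 3p + 3 = −6p + 6 ⇒ 9p = 3 ⇒ p = 1/3, and the value is (3)·(1/3) + 3 = 4.
For the defender: with q = P(Reinforce), equating Land's and Sea's payoffs gives 6q = −3q + 6 ⇒ q = 2/3.

2/3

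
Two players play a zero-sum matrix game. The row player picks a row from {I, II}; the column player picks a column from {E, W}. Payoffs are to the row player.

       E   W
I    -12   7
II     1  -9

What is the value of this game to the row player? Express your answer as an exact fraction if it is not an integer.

Row minima: I → -12, II → -9; maximin = -9.
Column maxima: E → 1, W → 7; minimax = 1.
-9 ≠ 1, so there is no saddle point; optimal play is mixed.
Let the row player play I with probability p. Expected payoff against E: (-12)p + 1(1−p) = −13p + 1; against W: 7p + (-9)(1−p) = 16p − 9.
Setting these equal: −13p + 1 = 16p − 9 ⇒ −29p = -10 ⇒ p = 10/29, and the value is (-13)·(10/29) + 1 = -101/29.
For the column player: with q = P(E), equating I's and II's payoffs gives −19q + 7 = 10q − 9 ⇒ q = 16/29.

-101/29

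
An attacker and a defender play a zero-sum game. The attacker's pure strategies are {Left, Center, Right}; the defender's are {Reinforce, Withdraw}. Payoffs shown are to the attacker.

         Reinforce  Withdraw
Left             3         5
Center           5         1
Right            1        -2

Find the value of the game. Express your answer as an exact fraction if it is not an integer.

Row minima: Left → 3, Center → 1, Right → -2; maximin = 3.
Column maxima: Reinforce → 5, Withdraw → 5; minimax = 5.
3 ≠ 5, so there is no saddle point; optimal play is mixed.
Right is strictly dominated by Left, so the attacker never plays it.
On the remaining 2×2 (Left, Center vs Reinforce, Withdraw):
Let the attacker play Left with probability p. Expected payoff against Reinforce: 3p + 5(1−p) = −2p + 5; against Withdraw: 5p + 1(1−p) = 4p + 1.
Setting these equal: −2p + 5 = 4p + 1 ⇒ −6p = -4 ⇒ p = 2/3, and the value is (-2)·(2/3) + 5 = 11/3.
For the defender: with q = P(Reinforce), equating Left's and Center's payoffs gives −2q + 5 = 4q + 1 ⇒ q = 2/3.

11/3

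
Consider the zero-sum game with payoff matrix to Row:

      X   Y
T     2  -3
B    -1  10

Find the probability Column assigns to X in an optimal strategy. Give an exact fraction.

13/16

Row minima: T → -3, B → -1; maximin = -1.
Column maxima: X → 2, Y → 10; minimax = 2.
-1 ≠ 2, so there is no saddle point; optimal play is mixed.
Let Row play T with probability p. Expected payoff against X: 2p + (-1)(1−p) = 3p − 1; against Y: (-3)p + 10(1−p) = −13p + 10.
Setting these equal: 3p − 1 = −13p + 10 ⇒ 16p = 11 ⇒ p = 11/16, and the value is (3)·(11/16) − 1 = 17/16.
For Column: with q = P(X), equating T's and B's payoffs gives 5q − 3 = −11q + 10 ⇒ q = 13/16.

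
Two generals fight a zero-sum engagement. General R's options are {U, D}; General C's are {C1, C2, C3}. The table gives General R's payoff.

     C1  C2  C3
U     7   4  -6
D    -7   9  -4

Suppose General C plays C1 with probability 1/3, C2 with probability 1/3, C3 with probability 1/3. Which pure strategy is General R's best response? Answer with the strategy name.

U

Expected payoff of U: (1/3)·7 + (1/3)·4 + (1/3)·(-6) = 5/3.
Expected payoff of D: (1/3)·(-7) + (1/3)·9 + (1/3)·(-4) = -2/3.
The largest is 5/3, so General R's best response is U.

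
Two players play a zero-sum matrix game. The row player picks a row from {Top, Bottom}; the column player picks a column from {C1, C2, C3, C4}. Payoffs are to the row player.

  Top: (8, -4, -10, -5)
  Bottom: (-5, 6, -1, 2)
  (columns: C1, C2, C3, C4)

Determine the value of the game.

Row minima: Top → -10, Bottom → -5; maximin = -5.
Column maxima: C1 → 8, C2 → 6, C3 → -1, C4 → 2; minimax = -1.
-5 ≠ -1, so there is no saddle point; optimal play is mixed.
C2 is strictly dominated by C3 (it gives the row player strictly more in every row), so the column player never plays it.
C4 is strictly dominated by C3 (it gives the row player strictly more in every row), so the column player never plays it.
On the remaining 2×2 (Top, Bottom vs C1, C3):
Let the row player play Top with probability p. Expected payoff against C1: 8p + (-5)(1−p) = 13p − 5; against C3: (-10)p + (-1)(1−p) = −9p − 1.
Setting these equal: 13p − 5 = −9p − 1 ⇒ 22p = 4 ⇒ p = 2/11, and the value is (13)·(2/11) − 5 = -29/11.
For the column player: with q = P(C1), equating Top's and Bottom's payoffs gives 18q − 10 = −4q − 1 ⇒ q = 9/22.

-29/11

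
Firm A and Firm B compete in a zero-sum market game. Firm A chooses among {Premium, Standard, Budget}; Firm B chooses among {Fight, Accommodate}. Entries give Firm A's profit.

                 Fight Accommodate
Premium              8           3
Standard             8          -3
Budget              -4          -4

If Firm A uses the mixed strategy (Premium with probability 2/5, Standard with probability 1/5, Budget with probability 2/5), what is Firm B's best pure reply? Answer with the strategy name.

Accommodate

If Firm B plays Fight, Firm A's expected payoff is (2/5)·8 + (1/5)·8 + (2/5)·(-4) = 16/5.
If Firm B plays Accommodate, Firm A's expected payoff is (2/5)·3 + (1/5)·(-3) + (2/5)·(-4) = -1.
Firm B minimizes Firm A's payoff; the smallest is -1, so the best response is Accommodate.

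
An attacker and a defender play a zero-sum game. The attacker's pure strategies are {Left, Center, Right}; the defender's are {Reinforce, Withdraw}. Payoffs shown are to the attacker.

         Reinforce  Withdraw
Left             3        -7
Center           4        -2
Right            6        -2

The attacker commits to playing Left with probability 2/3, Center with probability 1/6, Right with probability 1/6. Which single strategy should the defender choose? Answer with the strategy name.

If the defender plays Reinforce, the attacker's expected payoff is (2/3)·3 + (1/6)·4 + (1/6)·6 = 11/3.
If the defender plays Withdraw, the attacker's expected payoff is (2/3)·(-7) + (1/6)·(-2) + (1/6)·(-2) = -16/3.
The defender minimizes the attacker's payoff; the smallest is -16/3, so the best response is Withdraw.

Withdraw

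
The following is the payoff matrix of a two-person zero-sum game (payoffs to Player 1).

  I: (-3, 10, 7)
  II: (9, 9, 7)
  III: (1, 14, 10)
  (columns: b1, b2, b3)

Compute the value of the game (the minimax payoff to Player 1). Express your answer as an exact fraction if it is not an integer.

Row minima: I → -3, II → 7, III → 1; maximin = 7.
Column maxima: b1 → 9, b2 → 14, b3 → 10; minimax = 9.
7 ≠ 9, so there is no saddle point; optimal play is mixed.
I is strictly dominated by III, so Player 1 never plays it.
b2 is strictly dominated by b3 (it gives Player 1 strictly more in every row), so Player 2 never plays it.
On the remaining 2×2 (II, III vs b1, b3):
Let Player 1 play II with probability p. Expected payoff against b1: 9p + 1(1−p) = 8p + 1; against b3: 7p + 10(1−p) = −3p + 10.
Setting these equal: 8p + 1 = −3p + 10 ⇒ 11p = 9 ⇒ p = 9/11, and the value is (8)·(9/11) + 1 = 83/11.
For Player 2: with q = P(b1), equating II's and III's payoffs gives 2q + 7 = −9q + 10 ⇒ q = 3/11.

83/11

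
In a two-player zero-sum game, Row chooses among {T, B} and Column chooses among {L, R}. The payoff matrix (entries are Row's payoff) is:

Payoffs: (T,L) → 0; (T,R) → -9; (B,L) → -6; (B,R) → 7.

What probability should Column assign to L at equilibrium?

8/11

Row minima: T → -9, B → -6; maximin = -6.
Column maxima: L → 0, R → 7; minimax = 0.
-6 ≠ 0, so there is no saddle point; optimal play is mixed.
Let Row play T with probability p. Expected payoff against L: 0p + (-6)(1−p) = 6p − 6; against R: (-9)p + 7(1−p) = −16p + 7.
Setting these equal: 6p − 6 = −16p + 7 ⇒ 22p = 13 ⇒ p = 13/22, and the value is (6)·(13/22) − 6 = -27/11.
For Column: with q = P(L), equating T's and B's payoffs gives 9q − 9 = −13q + 7 ⇒ q = 8/11.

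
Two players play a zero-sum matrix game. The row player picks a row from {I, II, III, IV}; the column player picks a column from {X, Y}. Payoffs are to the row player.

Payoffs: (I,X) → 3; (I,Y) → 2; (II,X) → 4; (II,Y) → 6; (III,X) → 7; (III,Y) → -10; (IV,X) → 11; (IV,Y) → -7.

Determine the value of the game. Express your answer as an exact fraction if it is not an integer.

47/10

Row minima: I → 2, II → 4, III → -10, IV → -7; maximin = 4.
Column maxima: X → 11, Y → 6; minimax = 6.
4 ≠ 6, so there is no saddle point; optimal play is mixed.
I is strictly dominated by II, so the row player never plays it.
III is strictly dominated by IV, so the row player never plays it.
On the remaining 2×2 (II, IV vs X, Y):
Let the row player play II with probability p. Expected payoff against X: 4p + 11(1−p) = −7p + 11; against Y: 6p + (-7)(1−p) = 13p − 7.
Setting these equal: −7p + 11 = 13p − 7 ⇒ −20p = -18 ⇒ p = 9/10, and the value is (-7)·(9/10) + 11 = 47/10.
For the column player: with q = P(X), equating II's and IV's payoffs gives −2q + 6 = 18q − 7 ⇒ q = 13/20.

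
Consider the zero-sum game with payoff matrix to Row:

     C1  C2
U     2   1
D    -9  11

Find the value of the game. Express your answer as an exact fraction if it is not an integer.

Row minima: U → 1, D → -9; maximin = 1.
Column maxima: C1 → 2, C2 → 11; minimax = 2.
1 ≠ 2, so there is no saddle point; optimal play is mixed.
Let Row play U with probability p. Expected payoff against C1: 2p + (-9)(1−p) = 11p − 9; against C2: 1p + 11(1−p) = −10p + 11.
Setting these equal: 11p − 9 = −10p + 11 ⇒ 21p = 20 ⇒ p = 20/21, and the value is (11)·(20/21) − 9 = 31/21.
For Column: with q = P(C1), equating U's and D's payoffs gives q + 1 = −20q + 11 ⇒ q = 10/21.

31/21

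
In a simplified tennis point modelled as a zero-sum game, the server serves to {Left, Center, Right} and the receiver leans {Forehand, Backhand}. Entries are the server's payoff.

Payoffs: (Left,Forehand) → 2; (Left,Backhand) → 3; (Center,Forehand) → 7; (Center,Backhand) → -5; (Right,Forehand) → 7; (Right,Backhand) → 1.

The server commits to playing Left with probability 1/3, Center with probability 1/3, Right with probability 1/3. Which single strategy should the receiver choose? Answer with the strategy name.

If the receiver plays Forehand, the server's expected payoff is (1/3)·2 + (1/3)·7 + (1/3)·7 = 16/3.
If the receiver plays Backhand, the server's expected payoff is (1/3)·3 + (1/3)·(-5) + (1/3)·1 = -1/3.
The receiver minimizes the server's payoff; the smallest is -1/3, so the best response is Backhand.

Backhand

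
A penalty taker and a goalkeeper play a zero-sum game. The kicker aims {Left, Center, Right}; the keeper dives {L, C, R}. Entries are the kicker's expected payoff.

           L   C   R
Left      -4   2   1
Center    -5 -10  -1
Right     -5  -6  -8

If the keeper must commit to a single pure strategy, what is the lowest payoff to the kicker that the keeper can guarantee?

-4

Column maxima: L → -4, C → 2, R → 1.
The smallest of these is -4.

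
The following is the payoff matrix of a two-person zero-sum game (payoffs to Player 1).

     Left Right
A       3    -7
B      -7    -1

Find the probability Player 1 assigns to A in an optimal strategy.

3/8

Row minima: A → -7, B → -7; maximin = -7.
Column maxima: Left → 3, Right → -1; minimax = -1.
-7 ≠ -1, so there is no saddle point; optimal play is mixed.
Let Player 1 play A with probability p. Expected payoff against Left: 3p + (-7)(1−p) = 10p − 7; against Right: (-7)p + (-1)(1−p) = −6p − 1.
Setting these equal: 10p − 7 = −6p − 1 ⇒ 16p = 6 ⇒ p = 3/8, and the value is (10)·(3/8) − 7 = -13/4.
For Player 2: with q = P(Left), equating A's and B's payoffs gives 10q − 7 = −6q − 1 ⇒ q = 3/8.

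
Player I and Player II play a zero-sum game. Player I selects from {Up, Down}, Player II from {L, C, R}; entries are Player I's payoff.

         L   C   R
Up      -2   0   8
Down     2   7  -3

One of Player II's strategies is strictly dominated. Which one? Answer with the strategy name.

L holds Player I's payoff strictly below C in every row: -2 < 0, 2 < 7.
So C is strictly dominated for Player II.

C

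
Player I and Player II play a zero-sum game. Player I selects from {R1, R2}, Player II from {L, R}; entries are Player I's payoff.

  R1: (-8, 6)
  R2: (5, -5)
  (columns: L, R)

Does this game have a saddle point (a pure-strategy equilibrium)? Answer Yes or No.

Row minima: R1 → -8, R2 → -5; maximin = -5.
Column maxima: L → 5, R → 6; minimax = 5.
-5 ≠ 5, so no pure-strategy equilibrium exists.

No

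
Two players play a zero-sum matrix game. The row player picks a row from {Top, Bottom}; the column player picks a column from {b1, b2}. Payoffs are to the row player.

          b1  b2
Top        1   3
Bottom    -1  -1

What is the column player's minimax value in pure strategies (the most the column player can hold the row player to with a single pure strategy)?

Column maxima: b1 → 1, b2 → 3.
The smallest of these is 1.

1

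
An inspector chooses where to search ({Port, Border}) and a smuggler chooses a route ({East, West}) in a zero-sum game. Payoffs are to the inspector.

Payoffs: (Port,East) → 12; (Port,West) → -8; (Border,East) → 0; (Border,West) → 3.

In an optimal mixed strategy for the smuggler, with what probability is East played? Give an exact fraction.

Row minima: Port → -8, Border → 0; maximin = 0.
Column maxima: East → 12, West → 3; minimax = 3.
0 ≠ 3, so there is no saddle point; optimal play is mixed.
Let the inspector play Port with probability p. Expected payoff against East: 12p + 0(1−p) = 12p; against West: (-8)p + 3(1−p) = −11p + 3.
Setting these equal: 12p = −11p + 3 ⇒ 23p = 3 ⇒ p = 3/23, and the value is (12)·(3/23) = 36/23.
For the smuggler: with q = P(East), equating Port's and Border's payoffs gives 20q − 8 = −3q + 3 ⇒ q = 11/23.

11/23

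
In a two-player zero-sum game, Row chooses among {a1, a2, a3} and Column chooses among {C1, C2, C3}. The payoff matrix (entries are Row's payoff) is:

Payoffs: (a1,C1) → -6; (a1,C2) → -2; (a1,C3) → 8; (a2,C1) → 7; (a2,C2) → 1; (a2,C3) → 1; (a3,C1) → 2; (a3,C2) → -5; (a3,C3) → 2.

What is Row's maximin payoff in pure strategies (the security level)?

1

Row minima: a1 → -6, a2 → 1, a3 → -5.
The best of these is 1.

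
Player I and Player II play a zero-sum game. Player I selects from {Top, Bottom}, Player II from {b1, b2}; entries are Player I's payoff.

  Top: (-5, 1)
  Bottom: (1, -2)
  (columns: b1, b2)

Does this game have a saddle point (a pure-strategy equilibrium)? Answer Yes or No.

No

Row minima: Top → -5, Bottom → -2; maximin = -2.
Column maxima: b1 → 1, b2 → 1; minimax = 1.
-2 ≠ 1, so no pure-strategy equilibrium exists.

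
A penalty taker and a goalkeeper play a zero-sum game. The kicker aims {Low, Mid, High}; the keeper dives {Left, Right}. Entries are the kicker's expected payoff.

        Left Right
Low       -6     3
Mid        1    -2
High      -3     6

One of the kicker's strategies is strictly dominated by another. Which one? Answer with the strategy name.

Low

High gives a strictly higher payoff than Low against every column: -3 > -6, 6 > 3.
So Low is strictly dominated and the kicker never plays it.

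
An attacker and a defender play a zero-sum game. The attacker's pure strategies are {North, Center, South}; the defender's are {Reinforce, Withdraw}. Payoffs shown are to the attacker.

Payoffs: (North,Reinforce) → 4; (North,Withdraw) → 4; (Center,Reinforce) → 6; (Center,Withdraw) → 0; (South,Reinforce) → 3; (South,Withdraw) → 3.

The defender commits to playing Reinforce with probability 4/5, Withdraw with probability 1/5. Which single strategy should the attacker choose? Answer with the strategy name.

Center

Expected payoff of North: (4/5)·4 + (1/5)·4 = 4.
Expected payoff of Center: (4/5)·6 + (1/5)·0 = 24/5.
Expected payoff of South: (4/5)·3 + (1/5)·3 = 3.
The largest is 24/5, so the attacker's best response is Center.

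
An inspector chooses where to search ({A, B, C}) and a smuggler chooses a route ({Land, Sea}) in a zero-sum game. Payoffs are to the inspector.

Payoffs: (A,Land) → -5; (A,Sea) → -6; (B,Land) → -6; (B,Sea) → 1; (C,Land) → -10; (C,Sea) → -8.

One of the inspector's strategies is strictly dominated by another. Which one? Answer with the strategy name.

A gives a strictly higher payoff than C against every column: -5 > -10, -6 > -8.
So C is strictly dominated and the inspector never plays it.

C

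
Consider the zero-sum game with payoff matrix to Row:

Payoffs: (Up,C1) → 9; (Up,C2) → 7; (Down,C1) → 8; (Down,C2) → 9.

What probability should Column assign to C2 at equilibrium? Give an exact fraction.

Row minima: Up → 7, Down → 8; maximin = 8.
Column maxima: C1 → 9, C2 → 9; minimax = 9.
8 ≠ 9, so there is no saddle point; optimal play is mixed.
Let Row play Up with probability p. Expected payoff against C1: 9p + 8(1−p) = p + 8; against C2: 7p + 9(1−p) = −2p + 9.
Setting these equal: p + 8 = −2p + 9 ⇒ 3p = 1 ⇒ p = 1/3, and the value is (1)·(1/3) + 8 = 25/3.
For Column: with q = P(C1), equating Up's and Down's payoffs gives 2q + 7 = −q + 9 ⇒ q = 2/3.

1/3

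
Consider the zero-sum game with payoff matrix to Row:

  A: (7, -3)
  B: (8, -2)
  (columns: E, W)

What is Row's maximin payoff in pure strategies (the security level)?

Row minima: A → -3, B → -2.
The best of these is -2.

-2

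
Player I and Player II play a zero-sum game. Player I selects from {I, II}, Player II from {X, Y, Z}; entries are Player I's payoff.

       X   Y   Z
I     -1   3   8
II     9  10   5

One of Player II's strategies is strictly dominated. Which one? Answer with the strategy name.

Y

X holds Player I's payoff strictly below Y in every row: -1 < 3, 9 < 10.
So Y is strictly dominated for Player II.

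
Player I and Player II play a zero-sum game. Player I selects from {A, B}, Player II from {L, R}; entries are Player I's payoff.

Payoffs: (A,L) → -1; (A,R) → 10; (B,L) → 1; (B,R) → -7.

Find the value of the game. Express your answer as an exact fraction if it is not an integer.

3/19

Row minima: A → -1, B → -7; maximin = -1.
Column maxima: L → 1, R → 10; minimax = 1.
-1 ≠ 1, so there is no saddle point; optimal play is mixed.
Let Player I play A with probability p. Expected payoff against L: (-1)p + 1(1−p) = −2p + 1; against R: 10p + (-7)(1−p) = 17p − 7.
Setting these equal: −2p + 1 = 17p − 7 ⇒ −19p = -8 ⇒ p = 8/19, and the value is (-2)·(8/19) + 1 = 3/19.
For Player II: with q = P(L), equating A's and B's payoffs gives −11q + 10 = 8q − 7 ⇒ q = 17/19.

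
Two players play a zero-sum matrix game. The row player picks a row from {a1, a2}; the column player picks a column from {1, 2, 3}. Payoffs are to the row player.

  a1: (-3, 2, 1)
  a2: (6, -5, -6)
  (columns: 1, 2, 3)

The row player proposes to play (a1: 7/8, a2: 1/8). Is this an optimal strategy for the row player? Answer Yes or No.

Against 1 this mix gives (7/8)·(-3) + (1/8)·6 = -15/8.
Against 2 this mix gives (7/8)·2 + (1/8)·(-5) = 9/8.
Against 3 this mix gives (7/8)·1 + (1/8)·(-6) = 1/8.
The column player will play 1, holding the row player to -15/8. Shifting weight toward the row that does better against 1 would raise this floor (the equalizing mix achieves -3/4 against both 1 and 3), so the proposed strategy is not optimal.

No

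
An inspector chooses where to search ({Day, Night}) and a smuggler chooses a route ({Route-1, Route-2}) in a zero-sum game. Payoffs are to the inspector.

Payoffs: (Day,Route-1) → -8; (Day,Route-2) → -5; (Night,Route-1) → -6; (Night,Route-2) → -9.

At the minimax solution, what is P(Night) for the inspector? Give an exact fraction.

Row minima: Day → -8, Night → -9; maximin = -8.
Column maxima: Route-1 → -6, Route-2 → -5; minimax = -6.
-8 ≠ -6, so there is no saddle point; optimal play is mixed.
Let the inspector play Day with probability p. Expected payoff against Route-1: (-8)p + (-6)(1−p) = −2p − 6; against Route-2: (-5)p + (-9)(1−p) = 4p − 9.
Setting these equal: −2p − 6 = 4p − 9 ⇒ −6p = -3 ⇒ p = 1/2, and the value is (-2)·(1/2) − 6 = -7.
For the smuggler: with q = P(Route-1), equating Day's and Night's payoffs gives −3q − 5 = 3q − 9 ⇒ q = 2/3.

1/2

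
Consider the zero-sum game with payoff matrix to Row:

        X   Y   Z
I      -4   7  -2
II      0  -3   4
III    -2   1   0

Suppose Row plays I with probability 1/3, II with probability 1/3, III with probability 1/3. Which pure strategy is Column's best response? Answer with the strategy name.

If Column plays X, Row's expected payoff is (1/3)·(-4) + (1/3)·0 + (1/3)·(-2) = -2.
If Column plays Y, Row's expected payoff is (1/3)·7 + (1/3)·(-3) + (1/3)·1 = 5/3.
If Column plays Z, Row's expected payoff is (1/3)·(-2) + (1/3)·4 + (1/3)·0 = 2/3.
Column minimizes Row's payoff; the smallest is -2, so the best response is X.

X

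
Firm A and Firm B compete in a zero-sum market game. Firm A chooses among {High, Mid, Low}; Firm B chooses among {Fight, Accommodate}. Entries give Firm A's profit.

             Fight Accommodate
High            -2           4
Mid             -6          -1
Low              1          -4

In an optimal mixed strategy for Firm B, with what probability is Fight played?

8/11

Row minima: High → -2, Mid → -6, Low → -4; maximin = -2.
Column maxima: Fight → 1, Accommodate → 4; minimax = 1.
-2 ≠ 1, so there is no saddle point; optimal play is mixed.
Mid is strictly dominated by High, so Firm A never plays it.
On the remaining 2×2 (High, Low vs Fight, Accommodate):
Let Firm A play High with probability p. Expected payoff against Fight: (-2)p + 1(1−p) = −3p + 1; against Accommodate: 4p + (-4)(1−p) = 8p − 4.
Setting these equal: −3p + 1 = 8p − 4 ⇒ −11p = -5 ⇒ p = 5/11, and the value is (-3)·(5/11) + 1 = -4/11.
For Firm B: with q = P(Fight), equating High's and Low's payoffs gives −6q + 4 = 5q − 4 ⇒ q = 8/11.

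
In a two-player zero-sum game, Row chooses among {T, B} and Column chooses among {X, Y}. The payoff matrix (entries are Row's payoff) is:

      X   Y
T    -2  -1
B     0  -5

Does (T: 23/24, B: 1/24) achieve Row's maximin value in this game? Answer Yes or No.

No

Against X this mix gives (23/24)·(-2) + (1/24)·0 = -23/12.
Against Y this mix gives (23/24)·(-1) + (1/24)·(-5) = -7/6.
Column will play X, holding Row to -23/12. Shifting weight toward the row that does better against X would raise this floor (the equalizing mix achieves -5/3 against both X and Y), so the proposed strategy is not optimal.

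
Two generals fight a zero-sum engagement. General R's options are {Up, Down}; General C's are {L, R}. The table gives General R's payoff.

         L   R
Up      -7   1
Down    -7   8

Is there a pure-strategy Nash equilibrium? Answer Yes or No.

Row minima: Up → -7, Down → -7; maximin = -7.
Column maxima: L → -7, R → 8; minimax = -7.
maximin = minimax = -7, so a saddle point exists.

Yes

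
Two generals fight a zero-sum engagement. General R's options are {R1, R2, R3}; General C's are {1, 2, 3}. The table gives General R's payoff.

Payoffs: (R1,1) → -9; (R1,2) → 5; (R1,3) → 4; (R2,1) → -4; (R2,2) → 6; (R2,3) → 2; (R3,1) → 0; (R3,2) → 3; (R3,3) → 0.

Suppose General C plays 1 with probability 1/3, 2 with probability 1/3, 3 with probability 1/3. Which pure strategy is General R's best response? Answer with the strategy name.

R2

Expected payoff of R1: (1/3)·(-9) + (1/3)·5 + (1/3)·4 = 0.
Expected payoff of R2: (1/3)·(-4) + (1/3)·6 + (1/3)·2 = 4/3.
Expected payoff of R3: (1/3)·0 + (1/3)·3 + (1/3)·0 = 1.
The largest is 4/3, so General R's best response is R2.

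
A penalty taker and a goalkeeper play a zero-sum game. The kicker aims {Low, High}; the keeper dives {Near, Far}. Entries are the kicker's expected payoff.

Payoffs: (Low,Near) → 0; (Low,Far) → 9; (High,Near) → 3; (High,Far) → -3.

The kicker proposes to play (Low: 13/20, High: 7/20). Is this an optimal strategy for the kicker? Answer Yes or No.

Against Near this mix gives (13/20)·0 + (7/20)·3 = 21/20.
Against Far this mix gives (13/20)·9 + (7/20)·(-3) = 24/5.
The keeper will play Near, holding the kicker to 21/20. Shifting weight toward the row that does better against Near would raise this floor (the equalizing mix achieves 9/5 against both Near and Far), so the proposed strategy is not optimal.

No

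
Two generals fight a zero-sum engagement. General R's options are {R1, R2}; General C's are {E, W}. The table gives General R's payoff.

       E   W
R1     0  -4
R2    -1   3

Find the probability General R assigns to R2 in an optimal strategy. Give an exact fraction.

1/2

Row minima: R1 → -4, R2 → -1; maximin = -1.
Column maxima: E → 0, W → 3; minimax = 0.
-1 ≠ 0, so there is no saddle point; optimal play is mixed.
Let General R play R1 with probability p. Expected payoff against E: 0p + (-1)(1−p) = p − 1; against W: (-4)p + 3(1−p) = −7p + 3.
Setting these equal: p − 1 = −7p + 3 ⇒ 8p = 4 ⇒ p = 1/2, and the value is (1)·(1/2) − 1 = -1/2.
For General C: with q = P(E), equating R1's and R2's payoffs gives 4q − 4 = −4q + 3 ⇒ q = 7/8.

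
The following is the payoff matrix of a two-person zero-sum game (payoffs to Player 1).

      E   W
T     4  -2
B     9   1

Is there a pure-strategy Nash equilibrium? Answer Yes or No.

Yes

Row minima: T → -2, B → 1; maximin = 1.
Column maxima: E → 9, W → 1; minimax = 1.
maximin = minimax = 1, so a saddle point exists.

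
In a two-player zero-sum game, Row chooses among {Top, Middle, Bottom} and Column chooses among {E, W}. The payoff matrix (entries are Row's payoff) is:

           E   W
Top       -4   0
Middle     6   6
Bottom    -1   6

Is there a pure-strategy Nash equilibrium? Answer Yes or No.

Yes

Row minima: Top → -4, Middle → 6, Bottom → -1; maximin = 6.
Column maxima: E → 6, W → 6; minimax = 6.
maximin = minimax = 6, so a saddle point exists.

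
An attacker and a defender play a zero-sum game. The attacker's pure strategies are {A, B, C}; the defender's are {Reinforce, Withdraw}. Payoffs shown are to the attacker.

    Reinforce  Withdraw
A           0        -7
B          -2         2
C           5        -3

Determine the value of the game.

1/3

Row minima: A → -7, B → -2, C → -3; maximin = -2.
Column maxima: Reinforce → 5, Withdraw → 2; minimax = 2.
-2 ≠ 2, so there is no saddle point; optimal play is mixed.
A is strictly dominated by C, so the attacker never plays it.
On the remaining 2×2 (B, C vs Reinforce, Withdraw):
Let the attacker play B with probability p. Expected payoff against Reinforce: (-2)p + 5(1−p) = −7p + 5; against Withdraw: 2p + (-3)(1−p) = 5p − 3.
Setting these equal: −7p + 5 = 5p − 3 ⇒ −12p = -8 ⇒ p = 2/3, and the value is (-7)·(2/3) + 5 = 1/3.
For the defender: with q = P(Reinforce), equating B's and C's payoffs gives −4q + 2 = 8q − 3 ⇒ q = 5/12.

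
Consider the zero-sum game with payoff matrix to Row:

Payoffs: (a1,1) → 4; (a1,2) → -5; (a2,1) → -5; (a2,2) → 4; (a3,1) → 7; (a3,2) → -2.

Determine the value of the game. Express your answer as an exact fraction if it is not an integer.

Row minima: a1 → -5, a2 → -5, a3 → -2; maximin = -2.
Column maxima: 1 → 7, 2 → 4; minimax = 4.
-2 ≠ 4, so there is no saddle point; optimal play is mixed.
a1 is strictly dominated by a3, so Row never plays it.
On the remaining 2×2 (a2, a3 vs 1, 2):
Let Row play a2 with probability p. Expected payoff against 1: (-5)p + 7(1−p) = −12p + 7; against 2: 4p + (-2)(1−p) = 6p − 2.
Setting these equal: −12p + 7 = 6p − 2 ⇒ −18p = -9 ⇒ p = 1/2, and the value is (-12)·(1/2) + 7 = 1.
For Column: with q = P(1), equating a2's and a3's payoffs gives −9q + 4 = 9q − 2 ⇒ q = 1/3.

1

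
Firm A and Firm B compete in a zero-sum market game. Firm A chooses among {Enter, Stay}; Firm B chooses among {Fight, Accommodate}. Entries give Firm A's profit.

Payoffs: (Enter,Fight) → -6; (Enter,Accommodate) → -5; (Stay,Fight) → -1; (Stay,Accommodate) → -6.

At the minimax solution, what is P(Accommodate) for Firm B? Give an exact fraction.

5/6

Row minima: Enter → -6, Stay → -6; maximin = -6.
Column maxima: Fight → -1, Accommodate → -5; minimax = -5.
-6 ≠ -5, so there is no saddle point; optimal play is mixed.
Let Firm A play Enter with probability p. Expected payoff against Fight: (-6)p + (-1)(1−p) = −5p − 1; against Accommodate: (-5)p + (-6)(1−p) = p − 6.
Setting these equal: −5p − 1 = p − 6 ⇒ −6p = -5 ⇒ p = 5/6, and the value is (-5)·(5/6) − 1 = -31/6.
For Firm B: with q = P(Fight), equating Enter's and Stay's payoffs gives −q − 5 = 5q − 6 ⇒ q = 1/6.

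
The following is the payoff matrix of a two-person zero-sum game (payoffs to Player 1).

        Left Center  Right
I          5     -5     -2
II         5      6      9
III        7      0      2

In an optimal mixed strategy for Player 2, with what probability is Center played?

Row minima: I → -5, II → 5, III → 0; maximin = 5.
Column maxima: Left → 7, Center → 6, Right → 9; minimax = 6.
5 ≠ 6, so there is no saddle point; optimal play is mixed.
I is strictly dominated by III, so Player 1 never plays it.
Right is strictly dominated by Center (it gives Player 1 strictly more in every row), so Player 2 never plays it.
On the remaining 2×2 (II, III vs Left, Center):
Let Player 1 play II with probability p. Expected payoff against Left: 5p + 7(1−p) = −2p + 7; against Center: 6p + 0(1−p) = 6p.
Setting these equal: −2p + 7 = 6p ⇒ −8p = -7 ⇒ p = 7/8, and the value is (-2)·(7/8) + 7 = 21/4.
For Player 2: with q = P(Left), equating II's and III's payoffs gives −q + 6 = 7q ⇒ q = 3/4.

1/4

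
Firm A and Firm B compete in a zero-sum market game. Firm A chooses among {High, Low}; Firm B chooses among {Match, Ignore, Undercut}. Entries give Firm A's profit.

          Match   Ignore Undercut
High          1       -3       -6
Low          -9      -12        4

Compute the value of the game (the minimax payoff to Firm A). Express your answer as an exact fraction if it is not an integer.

-84/19

Row minima: High → -6, Low → -12; maximin = -6.
Column maxima: Match → 1, Ignore → -3, Undercut → 4; minimax = -3.
-6 ≠ -3, so there is no saddle point; optimal play is mixed.
Match is strictly dominated by Ignore (it gives Firm A strictly more in every row), so Firm B never plays it.
On the remaining 2×2 (High, Low vs Ignore, Undercut):
Let Firm A play High with probability p. Expected payoff against Ignore: (-3)p + (-12)(1−p) = 9p − 12; against Undercut: (-6)p + 4(1−p) = −10p + 4.
Setting these equal: 9p − 12 = −10p + 4 ⇒ 19p = 16 ⇒ p = 16/19, and the value is (9)·(16/19) − 12 = -84/19.
For Firm B: with q = P(Ignore), equating High's and Low's payoffs gives 3q − 6 = −16q + 4 ⇒ q = 10/19.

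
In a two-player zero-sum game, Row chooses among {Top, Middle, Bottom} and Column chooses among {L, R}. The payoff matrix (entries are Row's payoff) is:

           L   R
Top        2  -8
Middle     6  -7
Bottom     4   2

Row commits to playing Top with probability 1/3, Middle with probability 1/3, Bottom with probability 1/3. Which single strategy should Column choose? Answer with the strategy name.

R

If Column plays L, Row's expected payoff is (1/3)·2 + (1/3)·6 + (1/3)·4 = 4.
If Column plays R, Row's expected payoff is (1/3)·(-8) + (1/3)·(-7) + (1/3)·2 = -13/3.
Column minimizes Row's payoff; the smallest is -13/3, so the best response is R.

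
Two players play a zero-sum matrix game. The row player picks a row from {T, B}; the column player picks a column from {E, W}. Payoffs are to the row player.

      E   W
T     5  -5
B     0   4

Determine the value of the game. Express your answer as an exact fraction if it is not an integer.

10/7

Row minima: T → -5, B → 0; maximin = 0.
Column maxima: E → 5, W → 4; minimax = 4.
0 ≠ 4, so there is no saddle point; optimal play is mixed.
Let the row player play T with probability p. Expected payoff against E: 5p + 0(1−p) = 5p; against W: (-5)p + 4(1−p) = −9p + 4.
Setting these equal: 5p = −9p + 4 ⇒ 14p = 4 ⇒ p = 2/7, and the value is (5)·(2/7) = 10/7.
For the column player: with q = P(E), equating T's and B's payoffs gives 10q − 5 = −4q + 4 ⇒ q = 9/14.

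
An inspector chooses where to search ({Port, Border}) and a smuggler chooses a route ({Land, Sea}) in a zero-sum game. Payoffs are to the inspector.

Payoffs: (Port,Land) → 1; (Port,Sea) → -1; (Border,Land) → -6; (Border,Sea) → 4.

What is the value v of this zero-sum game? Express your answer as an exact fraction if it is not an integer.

Row minima: Port → -1, Border → -6; maximin = -1.
Column maxima: Land → 1, Sea → 4; minimax = 1.
-1 ≠ 1, so there is no saddle point; optimal play is mixed.
Let the inspector play Port with probability p. Expected payoff against Land: 1p + (-6)(1−p) = 7p − 6; against Sea: (-1)p + 4(1−p) = −5p + 4.
Setting these equal: 7p − 6 = −5p + 4 ⇒ 12p = 10 ⇒ p = 5/6, and the value is (7)·(5/6) − 6 = -1/6.
For the smuggler: with q = P(Land), equating Port's and Border's payoffs gives 2q − 1 = −10q + 4 ⇒ q = 5/12.

-1/6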